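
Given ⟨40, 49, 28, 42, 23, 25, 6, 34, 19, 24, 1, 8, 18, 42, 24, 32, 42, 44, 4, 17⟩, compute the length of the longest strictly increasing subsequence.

7

Let dp[i] be the longest increasing subsequence ending at position i. Then dp = [1, 2, 1, 2, 1, 2, 1, 3, 2, 3, 1, 2, 3, 4, 4, 5, 6, 7, 2, 3].
The maximum is 7; one witness is 6, 8, 18, 24, 32, 42, 44 at positions 7,12,13,15,16,17,18.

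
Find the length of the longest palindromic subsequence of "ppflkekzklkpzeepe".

Using dp[i][j] = 2 + dp[i+1][j−1] if the ends match, else max(dp[i+1][j], dp[i][j−1]):
dp[1][17] = 9. A witness is pezklkzep at positions 2,6,8,9,10,11,13,15,16.

9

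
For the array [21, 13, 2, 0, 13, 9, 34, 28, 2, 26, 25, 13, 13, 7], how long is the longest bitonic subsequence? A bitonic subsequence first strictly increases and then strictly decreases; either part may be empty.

Let inc[i] be the LIS ending at i and dec[i] the longest strictly decreasing subsequence starting at i. inc = [1, 1, 1, 1, 2, 2, 3, 3, 2, 3, 3, 3, 3, 3], dec = [4, 3, 2, 1, 3, 2, 6, 5, 1, 4, 3, 2, 2, 1].
max_i inc[i]+dec[i]−1 = 8, with one witness 2, 13, 34, 28, 26, 25, 13, 7.

8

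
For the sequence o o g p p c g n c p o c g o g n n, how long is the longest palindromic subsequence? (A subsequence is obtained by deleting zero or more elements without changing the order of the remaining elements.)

One longest palindromic subsequence is ogpcncpgo (positions 2,3,5,6,8,9,10,13,14); it reads the same forward and backward, and the interval DP gives dp[1][17] = 9.

9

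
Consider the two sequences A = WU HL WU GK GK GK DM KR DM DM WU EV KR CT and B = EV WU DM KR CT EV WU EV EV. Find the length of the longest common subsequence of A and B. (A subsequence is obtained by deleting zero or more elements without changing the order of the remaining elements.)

5

Backtracking the LCS table gives one alignment: WU (A3,B2) → DM (A7,B3) → KR (A8,B4) → WU (A11,B7) → EV (A12,B9).
So the longest common subsequence has length 5.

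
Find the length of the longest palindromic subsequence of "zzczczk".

5

One longest palindromic subsequence is zczcz (positions 2,3,4,5,6); it reads the same forward and backward, and the interval DP gives dp[1][7] = 5.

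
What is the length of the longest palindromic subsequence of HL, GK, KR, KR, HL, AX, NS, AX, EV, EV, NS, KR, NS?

6

One longest palindromic subsequence is KR NS EV EV NS KR (positions 4,7,9,10,11,12); it reads the same forward and backward, and the interval DP gives dp[1][13] = 6.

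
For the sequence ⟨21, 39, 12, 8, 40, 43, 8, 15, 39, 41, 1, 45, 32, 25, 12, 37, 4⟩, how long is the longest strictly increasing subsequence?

Let dp[i] be the longest increasing subsequence ending at position i. Then dp = [1, 2, 1, 1, 3, 4, 1, 2, 3, 4, 1, 5, 3, 3, 2, 4, 2].
The maximum is 5; one witness is 21, 39, 40, 43, 45 at positions 1,2,5,6,12.

5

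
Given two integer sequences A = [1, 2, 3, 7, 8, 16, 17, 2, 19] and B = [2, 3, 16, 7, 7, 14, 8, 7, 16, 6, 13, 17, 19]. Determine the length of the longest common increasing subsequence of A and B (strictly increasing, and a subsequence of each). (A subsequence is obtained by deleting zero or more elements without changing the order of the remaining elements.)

7

A longest common strictly increasing subsequence is 2, 3, 7, 8, 16, 17, 19 (length 7); it appears in order in both A and B, and no longer such subsequence exists.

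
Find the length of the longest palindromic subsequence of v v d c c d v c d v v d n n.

One longest palindromic subsequence is vvdcvcdvv (positions 1,2,3,4,7,8,9,10,11); it reads the same forward and backward, and the interval DP gives dp[1][14] = 9.

9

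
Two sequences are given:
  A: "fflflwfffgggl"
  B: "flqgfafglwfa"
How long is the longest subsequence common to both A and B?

A longest common subsequence is ffflwf (length 6); the LCS DP confirms no longer common subsequence exists.

6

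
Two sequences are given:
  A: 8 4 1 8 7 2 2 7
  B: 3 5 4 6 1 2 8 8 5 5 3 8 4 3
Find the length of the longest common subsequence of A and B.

Backtracking the LCS table gives one alignment: 4 (A2,B3) → 1 (A3,B5) → 8 (A4,B12).
So the longest common subsequence has length 3.

3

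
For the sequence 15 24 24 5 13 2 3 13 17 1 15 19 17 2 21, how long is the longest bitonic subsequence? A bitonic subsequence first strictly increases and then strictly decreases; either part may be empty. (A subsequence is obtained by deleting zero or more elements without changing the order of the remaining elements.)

Let inc[i] be the LIS ending at i and dec[i] the longest strictly decreasing subsequence starting at i. inc = [1, 2, 2, 1, 2, 1, 2, 3, 4, 1, 4, 5, 5, 2, 6], dec = [4, 4, 4, 3, 3, 2, 2, 2, 3, 1, 2, 3, 2, 1, 1].
max_i inc[i]+dec[i]−1 = 7, with one witness 2, 3, 13, 17, 19, 17, 2.

7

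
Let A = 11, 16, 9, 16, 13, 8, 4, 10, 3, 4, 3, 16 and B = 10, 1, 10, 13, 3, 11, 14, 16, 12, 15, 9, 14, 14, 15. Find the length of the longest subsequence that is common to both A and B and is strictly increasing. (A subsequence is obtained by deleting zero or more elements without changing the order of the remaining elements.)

2

A longest common strictly increasing subsequence is 11, 16 (length 2); it appears in order in both A and B, and no longer such subsequence exists.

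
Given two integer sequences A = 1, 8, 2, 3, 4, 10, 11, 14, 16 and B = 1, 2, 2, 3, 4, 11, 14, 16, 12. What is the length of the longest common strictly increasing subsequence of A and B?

For each value that appears in both, track the longest common increasing run ending there.
The best achievable length is 7; one witness is 1, 2, 3, 4, 11, 14, 16 (A-positions 1,3,4,5,7,8,9, B-positions 1,2,4,5,6,7,8).

7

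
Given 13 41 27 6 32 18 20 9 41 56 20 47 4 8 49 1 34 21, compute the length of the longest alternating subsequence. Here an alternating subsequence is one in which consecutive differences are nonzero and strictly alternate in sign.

15

Track the best alternating length ending on an up-step vs a down-step at each position: up/down = 1/1, 2/1, 2/3, 1/3, 4/3, 4/5, 6/5, 4/7, 8/1, 8/1, 8/9, 10/9, 1/11, 12/11, 12/9, 1/13, 14/13, 14/15.
The maximum over both is 15; one such subsequence is 13, 41, 27, 32, 18, 20, 9, 41, 20, 47, 4, 8, 1, 34, 21.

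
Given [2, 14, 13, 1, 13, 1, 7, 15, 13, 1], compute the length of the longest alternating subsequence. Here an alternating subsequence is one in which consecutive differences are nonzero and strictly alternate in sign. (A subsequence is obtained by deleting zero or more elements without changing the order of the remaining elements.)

7

Track the best alternating length ending on an up-step vs a down-step at each position: up/down = 1/1, 2/1, 2/3, 1/3, 4/3, 1/5, 6/5, 6/1, 6/7, 1/7.
The maximum over both is 7; one such subsequence is 2, 14, 1, 13, 1, 15, 13.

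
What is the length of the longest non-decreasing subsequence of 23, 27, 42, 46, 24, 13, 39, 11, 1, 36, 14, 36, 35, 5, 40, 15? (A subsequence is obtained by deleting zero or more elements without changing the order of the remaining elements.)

Let dp[i] be the longest non-decreasing subsequence ending at position i. Then dp = [1, 2, 3, 4, 2, 1, 3, 1, 1, 3, 2, 4, 3, 2, 5, 3].
The maximum is 5; one witness is 23, 27, 36, 36, 40 at positions 1,2,10,12,15.

5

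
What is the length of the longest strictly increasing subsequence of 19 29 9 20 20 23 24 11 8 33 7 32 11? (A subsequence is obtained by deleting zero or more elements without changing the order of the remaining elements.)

5

One longest increasing subsequence is 19, 20, 23, 24, 33 (positions 1,4,6,7,10), of length 5; no longer one exists.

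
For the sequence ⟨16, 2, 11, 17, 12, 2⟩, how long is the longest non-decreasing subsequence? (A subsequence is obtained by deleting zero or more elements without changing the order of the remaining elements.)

3

Let dp[i] be the longest non-decreasing subsequence ending at position i. Then dp = [1, 1, 2, 3, 3, 2].
The maximum is 3; one witness is 2, 11, 17 at positions 2,3,4.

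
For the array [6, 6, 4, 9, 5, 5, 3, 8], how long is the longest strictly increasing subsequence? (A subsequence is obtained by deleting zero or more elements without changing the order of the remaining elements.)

3

One longest increasing subsequence is 4, 5, 8 (positions 3,5,8), of length 3; no longer one exists.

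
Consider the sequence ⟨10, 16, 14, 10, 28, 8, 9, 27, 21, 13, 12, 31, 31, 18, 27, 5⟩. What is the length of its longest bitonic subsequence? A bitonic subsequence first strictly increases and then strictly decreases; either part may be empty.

8

Let inc[i] be the LIS ending at i and dec[i] the longest strictly decreasing subsequence starting at i. inc = [1, 2, 2, 1, 3, 1, 2, 3, 3, 3, 3, 4, 4, 4, 5, 1], dec = [3, 5, 4, 3, 6, 2, 2, 5, 4, 3, 2, 3, 3, 2, 2, 1].
max_i inc[i]+dec[i]−1 = 8, with one witness 10, 16, 28, 27, 21, 13, 12, 5.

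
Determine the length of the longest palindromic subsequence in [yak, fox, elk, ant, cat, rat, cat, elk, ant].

One longest palindromic subsequence is ant cat rat cat ant (positions 4,5,6,7,9); it reads the same forward and backward, and the interval DP gives dp[1][9] = 5.

5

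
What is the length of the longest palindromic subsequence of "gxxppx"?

One longest palindromic subsequence is xppx (positions 2,4,5,6); it reads the same forward and backward, and the interval DP gives dp[1][6] = 4.

4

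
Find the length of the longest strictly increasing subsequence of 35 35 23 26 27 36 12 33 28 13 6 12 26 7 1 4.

4

Scanning left to right, the best length ending at each element is: 35→1, 35→1, 23→1, 26→2, 27→3, 36→4, 12→1, 33→4, 28→4, 13→2, 6→1, 12→2, 26→3, 7→2, 1→1, 4→2.
So the longest increasing subsequence has length 4, e.g. 23, 26, 27, 36.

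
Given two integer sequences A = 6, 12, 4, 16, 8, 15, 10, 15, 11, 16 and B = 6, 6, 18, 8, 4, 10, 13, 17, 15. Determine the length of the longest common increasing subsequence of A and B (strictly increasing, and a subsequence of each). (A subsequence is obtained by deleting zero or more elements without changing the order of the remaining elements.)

For each value that appears in both, track the longest common increasing run ending there.
The best achievable length is 4; one witness is 6, 8, 10, 15 (A-positions 1,5,7,8, B-positions 1,4,6,9).

4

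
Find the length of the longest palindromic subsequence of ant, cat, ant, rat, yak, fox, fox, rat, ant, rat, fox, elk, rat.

7

One longest palindromic subsequence is rat fox rat ant rat fox rat (positions 4,7,8,9,10,11,13); it reads the same forward and backward, and the interval DP gives dp[1][13] = 7.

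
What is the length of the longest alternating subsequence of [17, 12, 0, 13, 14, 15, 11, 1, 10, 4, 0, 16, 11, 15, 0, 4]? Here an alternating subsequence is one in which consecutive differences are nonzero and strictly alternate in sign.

A longest alternating subsequence is 17, 12, 13, 1, 10, 4, 16, 11, 15, 0, 4 (positions 1,2,4,8,9,10,12,13,14,15,16); its 10 consecutive differences strictly alternate in sign, and length 11 is optimal.

11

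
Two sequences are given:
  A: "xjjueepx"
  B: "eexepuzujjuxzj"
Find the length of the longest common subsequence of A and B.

5

Backtracking the LCS table gives one alignment: x (A1,B3) → j (A2,B9) → j (A3,B10) → u (A4,B11) → x (A8,B12).
So the longest common subsequence has length 5.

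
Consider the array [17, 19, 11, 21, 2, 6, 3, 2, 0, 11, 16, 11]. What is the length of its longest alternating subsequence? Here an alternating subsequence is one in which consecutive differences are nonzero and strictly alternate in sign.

9

A longest alternating subsequence is 17, 19, 11, 21, 2, 6, 3, 16, 11 (positions 1,2,3,4,5,6,7,11,12); its 8 consecutive differences strictly alternate in sign, and length 9 is optimal.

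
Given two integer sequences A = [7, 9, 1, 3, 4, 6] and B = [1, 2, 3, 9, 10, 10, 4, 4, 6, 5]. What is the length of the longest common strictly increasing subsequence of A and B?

4

For each value that appears in both, track the longest common increasing run ending there.
The best achievable length is 4; one witness is 1, 3, 4, 6 (A-positions 3,4,5,6, B-positions 1,3,7,9).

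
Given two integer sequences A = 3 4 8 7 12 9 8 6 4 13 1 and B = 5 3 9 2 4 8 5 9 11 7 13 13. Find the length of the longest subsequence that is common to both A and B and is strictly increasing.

For each value that appears in both, track the longest common increasing run ending there.
The best achievable length is 5; one witness is 3, 4, 8, 9, 13 (A-positions 1,2,3,6,10, B-positions 2,5,6,8,11).

5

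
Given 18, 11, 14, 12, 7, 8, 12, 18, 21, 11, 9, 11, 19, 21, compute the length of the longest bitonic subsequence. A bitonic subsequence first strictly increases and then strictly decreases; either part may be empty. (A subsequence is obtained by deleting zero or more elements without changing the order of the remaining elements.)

7

Let inc[i] be the LIS ending at i and dec[i] the longest strictly decreasing subsequence starting at i. inc = [1, 1, 2, 2, 1, 2, 3, 4, 5, 3, 3, 4, 5, 6], dec = [5, 2, 4, 3, 1, 1, 3, 3, 3, 2, 1, 1, 1, 1].
max_i inc[i]+dec[i]−1 = 7, with one witness 7, 8, 12, 18, 21, 11, 9.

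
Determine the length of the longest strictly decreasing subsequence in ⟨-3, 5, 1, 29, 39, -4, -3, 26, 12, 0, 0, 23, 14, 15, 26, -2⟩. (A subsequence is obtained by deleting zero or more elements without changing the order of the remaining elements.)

5

One longest decreasing subsequence is 29, 26, 12, 0, -2 (positions 4,8,9,10,16), of length 5; no longer one exists.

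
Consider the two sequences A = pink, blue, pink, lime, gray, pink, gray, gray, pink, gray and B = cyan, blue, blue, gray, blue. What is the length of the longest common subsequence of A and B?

2

A longest common subsequence is blue, gray (length 2); the LCS DP confirms no longer common subsequence exists.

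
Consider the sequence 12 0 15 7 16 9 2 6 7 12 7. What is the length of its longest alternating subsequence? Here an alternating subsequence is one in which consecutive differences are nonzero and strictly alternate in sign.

8

A longest alternating subsequence is 12, 0, 15, 7, 16, 9, 12, 7 (positions 1,2,3,4,5,6,10,11); its 7 consecutive differences strictly alternate in sign, and length 8 is optimal.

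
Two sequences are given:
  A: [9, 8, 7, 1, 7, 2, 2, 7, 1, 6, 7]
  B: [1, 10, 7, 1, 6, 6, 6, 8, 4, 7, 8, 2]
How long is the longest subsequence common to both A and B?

5

Backtracking the LCS table gives one alignment: 1 (A4,B1) → 7 (A8,B3) → 1 (A9,B4) → 6 (A10,B7) → 7 (A11,B10).
So the longest common subsequence has length 5.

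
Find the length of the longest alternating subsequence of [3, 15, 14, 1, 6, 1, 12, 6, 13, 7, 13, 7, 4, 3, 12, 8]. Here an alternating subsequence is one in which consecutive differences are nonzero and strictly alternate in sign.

Track the best alternating length ending on an up-step vs a down-step at each position: up/down = 1/1, 2/1, 2/3, 1/3, 4/3, 1/5, 6/3, 6/7, 8/3, 8/9, 10/3, 8/11, 6/11, 6/11, 12/11, 12/13.
The maximum over both is 13; one such subsequence is 3, 15, 1, 6, 1, 12, 6, 13, 7, 13, 7, 12, 8.

13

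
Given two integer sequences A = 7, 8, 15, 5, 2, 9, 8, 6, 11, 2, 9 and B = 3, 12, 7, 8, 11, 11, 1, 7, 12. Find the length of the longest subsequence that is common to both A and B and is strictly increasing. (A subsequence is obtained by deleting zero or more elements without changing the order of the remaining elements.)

3

For each value that appears in both, track the longest common increasing run ending there.
The best achievable length is 3; one witness is 7, 8, 11 (A-positions 1,2,9, B-positions 3,4,5).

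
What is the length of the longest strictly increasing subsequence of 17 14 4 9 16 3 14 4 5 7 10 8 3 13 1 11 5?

6

One longest increasing subsequence is 3, 4, 5, 7, 10, 13 (positions 6,8,9,10,11,14), of length 6; no longer one exists.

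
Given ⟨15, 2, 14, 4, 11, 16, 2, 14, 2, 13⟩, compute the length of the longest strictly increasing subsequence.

4

Let dp[i] be the longest increasing subsequence ending at position i. Then dp = [1, 1, 2, 2, 3, 4, 1, 4, 1, 4].
The maximum is 4; one witness is 2, 4, 11, 16 at positions 2,4,5,6.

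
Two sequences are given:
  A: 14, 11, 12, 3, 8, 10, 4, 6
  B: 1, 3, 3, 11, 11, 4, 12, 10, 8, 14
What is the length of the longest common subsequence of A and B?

Backtracking the LCS table gives one alignment: 11 (A2,B5) → 12 (A3,B7) → 8 (A5,B9).
So the longest common subsequence has length 3.

3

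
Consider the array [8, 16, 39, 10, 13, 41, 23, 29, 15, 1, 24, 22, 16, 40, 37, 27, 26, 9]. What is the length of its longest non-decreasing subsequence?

6

Scanning left to right, the best length ending at each element is: 8→1, 16→2, 39→3, 10→2, 13→3, 41→4, 23→4, 29→5, 15→4, 1→1, 24→5, 22→5, 16→5, 40→6, 37→6, 27→6, 26→6, 9→2.
So the longest non-decreasing subsequence has length 6, e.g. 8, 10, 13, 23, 29, 40.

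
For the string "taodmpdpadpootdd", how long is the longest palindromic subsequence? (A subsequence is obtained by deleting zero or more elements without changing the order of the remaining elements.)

9

One longest palindromic subsequence is topdadpot (positions 1,3,6,7,9,10,11,13,14); it reads the same forward and backward, and the interval DP gives dp[1][16] = 9.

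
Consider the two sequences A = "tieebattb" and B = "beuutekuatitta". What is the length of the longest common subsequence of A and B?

Backtracking the LCS table gives one alignment: t (A1,B5) → e (A3,B6) → a (A6,B9) → t (A7,B12) → t (A8,B13).
So the longest common subsequence has length 5.

5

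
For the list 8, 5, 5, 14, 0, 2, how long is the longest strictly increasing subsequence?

2

One longest increasing subsequence is 8, 14 (positions 1,4), of length 2; no longer one exists.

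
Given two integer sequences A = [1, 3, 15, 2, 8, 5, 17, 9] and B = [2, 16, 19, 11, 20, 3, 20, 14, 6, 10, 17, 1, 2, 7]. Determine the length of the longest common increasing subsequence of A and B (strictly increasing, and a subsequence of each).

A longest common strictly increasing subsequence is 2, 17 (length 2); it appears in order in both A and B, and no longer such subsequence exists.

2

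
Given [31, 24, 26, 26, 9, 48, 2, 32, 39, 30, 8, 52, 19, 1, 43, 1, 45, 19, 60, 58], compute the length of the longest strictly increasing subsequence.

7

Let dp[i] be the longest increasing subsequence ending at position i. Then dp = [1, 1, 2, 2, 1, 3, 1, 3, 4, 3, 2, 5, 3, 1, 5, 1, 6, 3, 7, 7].
The maximum is 7; one witness is 24, 26, 32, 39, 43, 45, 60 at positions 2,3,8,9,15,17,19.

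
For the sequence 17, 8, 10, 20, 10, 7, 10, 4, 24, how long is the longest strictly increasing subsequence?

4

Scanning left to right, the best length ending at each element is: 17→1, 8→1, 10→2, 20→3, 10→2, 7→1, 10→2, 4→1, 24→4.
So the longest increasing subsequence has length 4, e.g. 8, 10, 20, 24.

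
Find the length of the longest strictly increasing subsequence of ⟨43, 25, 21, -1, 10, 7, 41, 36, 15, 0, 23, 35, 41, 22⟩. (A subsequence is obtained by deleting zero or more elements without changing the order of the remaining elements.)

One longest increasing subsequence is -1, 10, 15, 23, 35, 41 (positions 4,5,9,11,12,13), of length 6; no longer one exists.

6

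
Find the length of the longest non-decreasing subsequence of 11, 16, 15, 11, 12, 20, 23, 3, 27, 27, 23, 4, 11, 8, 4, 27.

8

Scanning left to right, the best length ending at each element is: 11→1, 16→2, 15→2, 11→2, 12→3, 20→4, 23→5, 3→1, 27→6, 27→7, 23→6, 4→2, 11→3, 8→3, 4→3, 27→8.
So the longest non-decreasing subsequence has length 8, e.g. 11, 11, 12, 20, 23, 27, 27, 27.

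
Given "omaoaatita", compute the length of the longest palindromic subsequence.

Using dp[i][j] = 2 + dp[i+1][j−1] if the ends match, else max(dp[i+1][j], dp[i][j−1]):
dp[1][10] = 5. A witness is atita at positions 3,7,8,9,10.

5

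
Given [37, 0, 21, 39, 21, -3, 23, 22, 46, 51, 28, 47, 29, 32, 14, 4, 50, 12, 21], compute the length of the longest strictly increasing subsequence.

7

Scanning left to right, the best length ending at each element is: 37→1, 0→1, 21→2, 39→3, 21→2, -3→1, 23→3, 22→3, 46→4, 51→5, 28→4, 47→5, 29→5, 32→6, 14→2, 4→2, 50→7, 12→3, 21→4.
So the longest increasing subsequence has length 7, e.g. 0, 21, 23, 28, 29, 32, 50.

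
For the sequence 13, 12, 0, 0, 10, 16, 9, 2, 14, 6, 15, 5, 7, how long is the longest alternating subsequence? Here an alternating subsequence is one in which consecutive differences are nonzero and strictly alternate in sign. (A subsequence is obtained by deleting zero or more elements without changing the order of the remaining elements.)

9

Track the best alternating length ending on an up-step vs a down-step at each position: up/down = 1/1, 1/2, 1/2, 1/2, 3/2, 3/1, 3/4, 3/4, 5/4, 5/6, 7/4, 5/8, 9/8.
The maximum over both is 9; one such subsequence is 13, 0, 10, 9, 14, 6, 15, 5, 7.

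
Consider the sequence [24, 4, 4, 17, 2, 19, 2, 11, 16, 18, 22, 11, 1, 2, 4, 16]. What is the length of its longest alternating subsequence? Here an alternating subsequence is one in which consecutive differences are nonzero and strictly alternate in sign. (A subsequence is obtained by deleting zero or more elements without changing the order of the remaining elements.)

A longest alternating subsequence is 24, 4, 17, 2, 19, 2, 11, 1, 2 (positions 1,2,4,5,6,7,8,13,14); its 8 consecutive differences strictly alternate in sign, and length 9 is optimal.

9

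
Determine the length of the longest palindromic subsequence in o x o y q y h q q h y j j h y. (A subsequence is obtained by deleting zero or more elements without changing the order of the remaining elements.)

8

Using dp[i][j] = 2 + dp[i+1][j−1] if the ends match, else max(dp[i+1][j], dp[i][j−1]):
dp[1][15] = 8. A witness is yyhqqhyy at positions 4,6,7,8,9,10,11,15.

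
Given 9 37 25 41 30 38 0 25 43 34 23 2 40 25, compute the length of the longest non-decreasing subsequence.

5

Let dp[i] be the longest non-decreasing subsequence ending at position i. Then dp = [1, 2, 2, 3, 3, 4, 1, 3, 5, 4, 2, 2, 5, 4].
The maximum is 5; one witness is 9, 25, 30, 38, 43 at positions 1,3,5,6,9.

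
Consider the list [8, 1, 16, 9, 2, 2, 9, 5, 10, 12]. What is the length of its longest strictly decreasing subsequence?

3

Scanning left to right, the best length ending at each element is: 8→1, 1→2, 16→1, 9→2, 2→3, 2→3, 9→2, 5→3, 10→2, 12→2.
So the longest decreasing subsequence has length 3, e.g. 16, 9, 2.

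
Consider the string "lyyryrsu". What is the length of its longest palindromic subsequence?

3

Using dp[i][j] = 2 + dp[i+1][j−1] if the ends match, else max(dp[i+1][j], dp[i][j−1]):
dp[1][8] = 3. A witness is ryr at positions 4,5,6.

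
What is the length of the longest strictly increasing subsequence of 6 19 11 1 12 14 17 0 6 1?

Let dp[i] be the longest increasing subsequence ending at position i. Then dp = [1, 2, 2, 1, 3, 4, 5, 1, 2, 2].
The maximum is 5; one witness is 6, 11, 12, 14, 17 at positions 1,3,5,6,7.

5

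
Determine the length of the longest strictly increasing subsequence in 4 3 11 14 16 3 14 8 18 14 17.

Scanning left to right, the best length ending at each element is: 4→1, 3→1, 11→2, 14→3, 16→4, 3→1, 14→3, 8→2, 18→5, 14→3, 17→5.
So the longest increasing subsequence has length 5, e.g. 4, 11, 14, 16, 18.

5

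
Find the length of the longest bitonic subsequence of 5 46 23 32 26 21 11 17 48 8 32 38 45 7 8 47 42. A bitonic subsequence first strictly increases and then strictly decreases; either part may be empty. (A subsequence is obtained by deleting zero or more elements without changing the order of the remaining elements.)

One longest bitonic subsequence is 5, 46, 32, 26, 21, 17, 8, 7 (positions 1,2,4,5,6,8,10,14): it rises to 46 then falls. Length 8 is optimal.

8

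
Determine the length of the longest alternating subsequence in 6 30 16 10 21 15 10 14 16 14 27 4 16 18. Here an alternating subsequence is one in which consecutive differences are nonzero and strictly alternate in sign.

10

Track the best alternating length ending on an up-step vs a down-step at each position: up/down = 1/1, 2/1, 2/3, 2/3, 4/3, 4/5, 2/5, 6/5, 6/5, 6/7, 8/3, 1/9, 10/9, 10/9.
The maximum over both is 10; one such subsequence is 6, 30, 16, 21, 15, 16, 14, 27, 4, 16.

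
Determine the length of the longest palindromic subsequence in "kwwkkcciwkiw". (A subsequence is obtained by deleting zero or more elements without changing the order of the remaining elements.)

6

Using dp[i][j] = 2 + dp[i+1][j−1] if the ends match, else max(dp[i+1][j], dp[i][j−1]):
dp[1][12] = 6. A witness is wkcckw at positions 2,5,6,7,10,12.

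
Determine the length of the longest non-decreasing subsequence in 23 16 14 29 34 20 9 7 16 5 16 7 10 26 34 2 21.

5

Let dp[i] be the longest non-decreasing subsequence ending at position i. Then dp = [1, 1, 1, 2, 3, 2, 1, 1, 2, 1, 3, 2, 3, 4, 5, 1, 4].
The maximum is 5; one witness is 16, 16, 16, 26, 34 at positions 2,9,11,14,15.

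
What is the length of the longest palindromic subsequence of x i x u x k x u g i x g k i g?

One longest palindromic subsequence is ixuxkxuxi (positions 2,3,4,5,6,7,8,11,14); it reads the same forward and backward, and the interval DP gives dp[1][15] = 9.

9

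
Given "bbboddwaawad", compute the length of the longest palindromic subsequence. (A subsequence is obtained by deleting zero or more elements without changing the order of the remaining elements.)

One longest palindromic subsequence is dwaawd (positions 5,7,8,9,10,12); it reads the same forward and backward, and the interval DP gives dp[1][12] = 6.

6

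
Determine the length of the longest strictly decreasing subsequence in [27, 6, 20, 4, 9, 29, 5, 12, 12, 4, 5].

5

Let dp[i] be the longest decreasing subsequence ending at position i. Then dp = [1, 2, 2, 3, 3, 1, 4, 3, 3, 5, 4].
The maximum is 5; one witness is 27, 20, 9, 5, 4 at positions 1,3,5,7,10.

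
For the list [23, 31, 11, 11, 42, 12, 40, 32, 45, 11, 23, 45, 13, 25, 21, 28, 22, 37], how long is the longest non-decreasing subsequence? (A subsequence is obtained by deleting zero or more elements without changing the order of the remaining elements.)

7

Let dp[i] be the longest non-decreasing subsequence ending at position i. Then dp = [1, 2, 1, 2, 3, 3, 4, 4, 5, 3, 4, 6, 4, 5, 5, 6, 6, 7].
The maximum is 7; one witness is 11, 11, 12, 23, 25, 28, 37 at positions 3,4,6,11,14,16,18.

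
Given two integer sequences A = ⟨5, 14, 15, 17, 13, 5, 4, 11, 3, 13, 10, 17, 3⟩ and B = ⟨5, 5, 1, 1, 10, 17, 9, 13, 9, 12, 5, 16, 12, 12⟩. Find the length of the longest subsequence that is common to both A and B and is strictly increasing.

3

For each value that appears in both, track the longest common increasing run ending there.
The best achievable length is 3; one witness is 5, 10, 17 (A-positions 1,11,12, B-positions 1,5,6).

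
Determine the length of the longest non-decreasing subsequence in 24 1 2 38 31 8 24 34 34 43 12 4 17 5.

Let dp[i] be the longest non-decreasing subsequence ending at position i. Then dp = [1, 1, 2, 3, 3, 3, 4, 5, 6, 7, 4, 3, 5, 4].
The maximum is 7; one witness is 1, 2, 8, 24, 34, 34, 43 at positions 2,3,6,7,8,9,10.

7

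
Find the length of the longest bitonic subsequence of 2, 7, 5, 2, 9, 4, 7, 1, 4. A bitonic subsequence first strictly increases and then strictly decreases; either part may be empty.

5

Let inc[i] be the LIS ending at i and dec[i] the longest strictly decreasing subsequence starting at i. inc = [1, 2, 2, 1, 3, 2, 3, 1, 2], dec = [2, 4, 3, 2, 3, 2, 2, 1, 1].
max_i inc[i]+dec[i]−1 = 5, with one witness 2, 7, 5, 4, 1.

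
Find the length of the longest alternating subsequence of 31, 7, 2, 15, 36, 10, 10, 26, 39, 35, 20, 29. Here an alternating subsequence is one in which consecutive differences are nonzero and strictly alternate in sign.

A longest alternating subsequence is 31, 7, 15, 10, 26, 20, 29 (positions 1,2,4,6,8,11,12); its 6 consecutive differences strictly alternate in sign, and length 7 is optimal.

7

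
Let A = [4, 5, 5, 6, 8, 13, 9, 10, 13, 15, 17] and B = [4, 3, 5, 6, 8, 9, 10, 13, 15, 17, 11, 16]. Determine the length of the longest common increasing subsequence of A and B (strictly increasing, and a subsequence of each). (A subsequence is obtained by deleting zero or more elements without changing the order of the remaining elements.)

9

For each value that appears in both, track the longest common increasing run ending there.
The best achievable length is 9; one witness is 4, 5, 6, 8, 9, 10, 13, 15, 17 (A-positions 1,2,4,5,7,8,9,10,11, B-positions 1,3,4,5,6,7,8,9,10).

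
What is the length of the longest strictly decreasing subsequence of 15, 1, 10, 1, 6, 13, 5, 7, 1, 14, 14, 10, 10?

5

Scanning left to right, the best length ending at each element is: 15→1, 1→2, 10→2, 1→3, 6→3, 13→2, 5→4, 7→3, 1→5, 14→2, 14→2, 10→3, 10→3.
So the longest decreasing subsequence has length 5, e.g. 15, 10, 6, 5, 1.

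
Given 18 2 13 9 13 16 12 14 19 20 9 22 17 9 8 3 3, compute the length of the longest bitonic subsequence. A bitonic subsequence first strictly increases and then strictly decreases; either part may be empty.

11

Let inc[i] be the LIS ending at i and dec[i] the longest strictly decreasing subsequence starting at i. inc = [1, 1, 2, 2, 3, 4, 3, 4, 5, 6, 2, 7, 5, 2, 2, 2, 2], dec = [6, 1, 5, 3, 5, 5, 4, 4, 5, 5, 3, 5, 4, 3, 2, 1, 1].
max_i inc[i]+dec[i]−1 = 11, with one witness 2, 9, 13, 16, 19, 20, 22, 17, 9, 8, 3.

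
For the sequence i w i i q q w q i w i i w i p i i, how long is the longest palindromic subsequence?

One longest palindromic subsequence is iiiwiiiwiii (positions 1,3,4,7,9,11,12,13,14,16,17); it reads the same forward and backward, and the interval DP gives dp[1][17] = 11.

11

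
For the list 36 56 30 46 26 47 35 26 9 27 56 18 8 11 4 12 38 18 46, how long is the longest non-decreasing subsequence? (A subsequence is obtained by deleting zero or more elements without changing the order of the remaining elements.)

5

One longest non-decreasing subsequence is 26, 26, 27, 38, 46 (positions 5,8,10,17,19), of length 5; no longer one exists.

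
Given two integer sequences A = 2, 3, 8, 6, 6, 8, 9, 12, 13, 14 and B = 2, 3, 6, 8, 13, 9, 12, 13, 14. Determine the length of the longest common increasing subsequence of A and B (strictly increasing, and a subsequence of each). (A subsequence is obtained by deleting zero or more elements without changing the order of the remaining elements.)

8

A longest common strictly increasing subsequence is 2, 3, 6, 8, 9, 12, 13, 14 (length 8); it appears in order in both A and B, and no longer such subsequence exists.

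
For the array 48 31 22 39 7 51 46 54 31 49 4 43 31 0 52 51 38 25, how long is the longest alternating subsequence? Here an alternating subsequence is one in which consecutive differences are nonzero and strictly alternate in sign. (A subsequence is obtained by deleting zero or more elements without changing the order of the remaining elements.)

Track the best alternating length ending on an up-step vs a down-step at each position: up/down = 1/1, 1/2, 1/2, 3/2, 1/4, 5/1, 5/6, 7/1, 5/8, 9/8, 1/10, 11/10, 11/12, 1/12, 13/8, 13/14, 13/14, 13/14.
The maximum over both is 14; one such subsequence is 48, 31, 39, 7, 51, 46, 54, 31, 49, 4, 43, 31, 52, 51.

14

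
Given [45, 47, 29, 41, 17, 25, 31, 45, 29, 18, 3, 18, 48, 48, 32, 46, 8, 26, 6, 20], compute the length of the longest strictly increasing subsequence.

5

One longest increasing subsequence is 17, 25, 31, 45, 48 (positions 5,6,7,8,13), of length 5; no longer one exists.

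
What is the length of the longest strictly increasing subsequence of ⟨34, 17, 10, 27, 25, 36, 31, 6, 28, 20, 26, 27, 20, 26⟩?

4

Scanning left to right, the best length ending at each element is: 34→1, 17→1, 10→1, 27→2, 25→2, 36→3, 31→3, 6→1, 28→3, 20→2, 26→3, 27→4, 20→2, 26→3.
So the longest increasing subsequence has length 4, e.g. 17, 25, 26, 27.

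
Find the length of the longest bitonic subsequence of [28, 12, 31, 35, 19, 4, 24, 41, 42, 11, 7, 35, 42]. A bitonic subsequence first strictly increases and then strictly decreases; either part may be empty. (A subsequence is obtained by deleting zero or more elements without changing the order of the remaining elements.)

7

One longest bitonic subsequence is 28, 31, 35, 41, 42, 11, 7 (positions 1,3,4,8,9,10,11): it rises to 42 then falls. Length 7 is optimal.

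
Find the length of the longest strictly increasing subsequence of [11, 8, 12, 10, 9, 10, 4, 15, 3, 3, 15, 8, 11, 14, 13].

Scanning left to right, the best length ending at each element is: 11→1, 8→1, 12→2, 10→2, 9→2, 10→3, 4→1, 15→4, 3→1, 3→1, 15→4, 8→2, 11→4, 14→5, 13→5.
So the longest increasing subsequence has length 5, e.g. 8, 9, 10, 11, 14.

5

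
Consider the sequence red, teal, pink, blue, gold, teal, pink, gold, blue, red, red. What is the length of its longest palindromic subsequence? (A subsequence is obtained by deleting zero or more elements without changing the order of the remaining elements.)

7

Using dp[i][j] = 2 + dp[i+1][j−1] if the ends match, else max(dp[i+1][j], dp[i][j−1]):
dp[1][11] = 7. A witness is red blue gold pink gold blue red at positions 1,4,5,7,8,9,11.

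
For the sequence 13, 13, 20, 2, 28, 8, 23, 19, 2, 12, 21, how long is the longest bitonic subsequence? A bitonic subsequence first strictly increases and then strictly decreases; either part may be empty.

Let inc[i] be the LIS ending at i and dec[i] the longest strictly decreasing subsequence starting at i. inc = [1, 1, 2, 1, 3, 2, 3, 3, 1, 3, 4], dec = [3, 3, 3, 1, 4, 2, 3, 2, 1, 1, 1].
max_i inc[i]+dec[i]−1 = 6, with one witness 13, 20, 28, 23, 19, 12.

6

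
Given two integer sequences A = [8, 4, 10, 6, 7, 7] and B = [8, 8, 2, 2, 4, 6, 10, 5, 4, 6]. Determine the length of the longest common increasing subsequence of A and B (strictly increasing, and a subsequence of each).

For each value that appears in both, track the longest common increasing run ending there.
The best achievable length is 2; one witness is 4, 6 (A-positions 2,4, B-positions 5,6).

2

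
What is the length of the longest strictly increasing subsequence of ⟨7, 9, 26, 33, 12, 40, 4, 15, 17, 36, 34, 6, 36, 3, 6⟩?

Let dp[i] be the longest increasing subsequence ending at position i. Then dp = [1, 2, 3, 4, 3, 5, 1, 4, 5, 6, 6, 2, 7, 1, 2].
The maximum is 7; one witness is 7, 9, 12, 15, 17, 34, 36 at positions 1,2,5,8,9,11,13.

7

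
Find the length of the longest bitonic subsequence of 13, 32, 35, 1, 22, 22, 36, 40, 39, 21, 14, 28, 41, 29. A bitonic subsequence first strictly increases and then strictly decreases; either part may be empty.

8

Let inc[i] be the LIS ending at i and dec[i] the longest strictly decreasing subsequence starting at i. inc = [1, 2, 3, 1, 2, 2, 4, 5, 5, 2, 2, 3, 6, 4], dec = [2, 4, 4, 1, 3, 3, 3, 4, 3, 2, 1, 1, 2, 1].
max_i inc[i]+dec[i]−1 = 8, with one witness 13, 32, 35, 36, 40, 39, 21, 14.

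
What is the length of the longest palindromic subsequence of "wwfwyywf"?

6

One longest palindromic subsequence is fwyywf (positions 3,4,5,6,7,8); it reads the same forward and backward, and the interval DP gives dp[1][8] = 6.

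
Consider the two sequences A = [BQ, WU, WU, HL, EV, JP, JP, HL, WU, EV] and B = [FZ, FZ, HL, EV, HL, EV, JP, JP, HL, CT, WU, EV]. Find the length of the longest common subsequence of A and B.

7

A longest common subsequence is HL, EV, JP, JP, HL, WU, EV (length 7); the LCS DP confirms no longer common subsequence exists.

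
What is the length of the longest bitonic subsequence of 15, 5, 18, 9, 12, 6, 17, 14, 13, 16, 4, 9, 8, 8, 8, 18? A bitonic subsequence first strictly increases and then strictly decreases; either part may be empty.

8

One longest bitonic subsequence is 5, 9, 12, 17, 14, 13, 9, 8 (positions 2,4,5,7,8,9,12,15): it rises to 17 then falls. Length 8 is optimal.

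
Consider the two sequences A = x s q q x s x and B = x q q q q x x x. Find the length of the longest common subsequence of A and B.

5

Backtracking the LCS table gives one alignment: x (A1,B1) → q (A3,B4) → q (A4,B5) → x (A5,B7) → x (A7,B8).
So the longest common subsequence has length 5.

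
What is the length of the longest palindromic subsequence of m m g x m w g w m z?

Using dp[i][j] = 2 + dp[i+1][j−1] if the ends match, else max(dp[i+1][j], dp[i][j−1]):
dp[1][10] = 5. A witness is mwgwm at positions 5,6,7,8,9.

5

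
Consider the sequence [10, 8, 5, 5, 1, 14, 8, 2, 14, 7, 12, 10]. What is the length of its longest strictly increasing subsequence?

4

One longest increasing subsequence is 1, 2, 7, 12 (positions 5,8,10,11), of length 4; no longer one exists.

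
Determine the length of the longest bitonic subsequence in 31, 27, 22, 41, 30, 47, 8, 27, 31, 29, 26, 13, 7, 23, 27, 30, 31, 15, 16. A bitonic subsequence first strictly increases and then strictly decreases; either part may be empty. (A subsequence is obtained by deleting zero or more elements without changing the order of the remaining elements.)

One longest bitonic subsequence is 31, 41, 47, 31, 29, 26, 23, 16 (positions 1,4,6,9,10,11,14,19): it rises to 47 then falls. Length 8 is optimal.

8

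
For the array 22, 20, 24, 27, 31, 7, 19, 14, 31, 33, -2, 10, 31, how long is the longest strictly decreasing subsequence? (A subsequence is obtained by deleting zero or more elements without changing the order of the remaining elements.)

5

One longest decreasing subsequence is 22, 20, 19, 14, -2 (positions 1,2,7,8,11), of length 5; no longer one exists.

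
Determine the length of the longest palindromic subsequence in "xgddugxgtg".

6

One longest palindromic subsequence is xgddgx (positions 1,2,3,4,6,7); it reads the same forward and backward, and the interval DP gives dp[1][10] = 6.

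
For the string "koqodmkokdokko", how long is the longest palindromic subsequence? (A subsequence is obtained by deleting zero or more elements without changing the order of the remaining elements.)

9

One longest palindromic subsequence is oodkokdoo (positions 2,4,5,7,8,9,10,11,14); it reads the same forward and backward, and the interval DP gives dp[1][14] = 9.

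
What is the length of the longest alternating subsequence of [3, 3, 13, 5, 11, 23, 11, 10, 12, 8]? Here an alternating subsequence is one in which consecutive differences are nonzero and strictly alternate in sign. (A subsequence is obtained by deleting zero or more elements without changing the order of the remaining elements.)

7

A longest alternating subsequence is 3, 13, 5, 23, 11, 12, 8 (positions 1,3,4,6,7,9,10); its 6 consecutive differences strictly alternate in sign, and length 7 is optimal.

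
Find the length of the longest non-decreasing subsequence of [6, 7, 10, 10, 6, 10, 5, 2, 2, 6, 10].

One longest non-decreasing subsequence is 6, 7, 10, 10, 10, 10 (positions 1,2,3,4,6,11), of length 6; no longer one exists.

6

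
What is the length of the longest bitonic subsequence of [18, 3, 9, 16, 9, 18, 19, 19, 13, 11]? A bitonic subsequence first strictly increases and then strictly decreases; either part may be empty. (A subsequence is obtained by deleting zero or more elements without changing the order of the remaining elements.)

Let inc[i] be the LIS ending at i and dec[i] the longest strictly decreasing subsequence starting at i. inc = [1, 1, 2, 3, 2, 4, 5, 5, 3, 3], dec = [4, 1, 1, 3, 1, 3, 3, 3, 2, 1].
max_i inc[i]+dec[i]−1 = 7, with one witness 3, 9, 16, 18, 19, 13, 11.

7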